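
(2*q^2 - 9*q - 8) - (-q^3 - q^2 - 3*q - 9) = q^3 + 3*q^2 - 6*q + 1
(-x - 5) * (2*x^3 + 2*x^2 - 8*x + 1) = -2*x^4 - 12*x^3 - 2*x^2 + 39*x - 5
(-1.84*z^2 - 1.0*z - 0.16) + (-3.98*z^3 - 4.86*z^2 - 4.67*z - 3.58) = -3.98*z^3 - 6.7*z^2 - 5.67*z - 3.74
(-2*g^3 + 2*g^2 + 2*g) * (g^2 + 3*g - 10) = -2*g^5 - 4*g^4 + 28*g^3 - 14*g^2 - 20*g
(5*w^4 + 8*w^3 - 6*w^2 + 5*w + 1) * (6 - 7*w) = -35*w^5 - 26*w^4 + 90*w^3 - 71*w^2 + 23*w + 6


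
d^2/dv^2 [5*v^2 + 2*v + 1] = 10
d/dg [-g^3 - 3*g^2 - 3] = 3*g*(-g - 2)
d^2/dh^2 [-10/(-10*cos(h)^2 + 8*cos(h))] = 5*(-25*(1 - cos(2*h))^2 - 75*cos(h) - 33*cos(2*h) + 15*cos(3*h) + 99)/((5*cos(h) - 4)^3*cos(h)^3)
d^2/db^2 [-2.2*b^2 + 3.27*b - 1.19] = -4.40000000000000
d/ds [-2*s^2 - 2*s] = -4*s - 2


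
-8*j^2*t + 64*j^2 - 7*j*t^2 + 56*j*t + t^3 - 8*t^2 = (-8*j + t)*(j + t)*(t - 8)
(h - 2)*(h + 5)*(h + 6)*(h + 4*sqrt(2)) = h^4 + 4*sqrt(2)*h^3 + 9*h^3 + 8*h^2 + 36*sqrt(2)*h^2 - 60*h + 32*sqrt(2)*h - 240*sqrt(2)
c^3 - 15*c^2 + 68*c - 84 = (c - 7)*(c - 6)*(c - 2)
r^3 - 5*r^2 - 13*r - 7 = (r - 7)*(r + 1)^2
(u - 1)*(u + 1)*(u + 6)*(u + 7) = u^4 + 13*u^3 + 41*u^2 - 13*u - 42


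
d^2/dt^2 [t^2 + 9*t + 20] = 2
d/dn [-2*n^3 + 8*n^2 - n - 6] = -6*n^2 + 16*n - 1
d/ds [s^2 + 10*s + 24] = 2*s + 10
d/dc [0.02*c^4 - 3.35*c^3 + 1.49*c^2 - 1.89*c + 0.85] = 0.08*c^3 - 10.05*c^2 + 2.98*c - 1.89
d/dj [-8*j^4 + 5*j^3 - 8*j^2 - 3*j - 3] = -32*j^3 + 15*j^2 - 16*j - 3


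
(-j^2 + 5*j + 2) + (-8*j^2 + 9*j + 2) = -9*j^2 + 14*j + 4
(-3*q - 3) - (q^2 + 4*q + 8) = -q^2 - 7*q - 11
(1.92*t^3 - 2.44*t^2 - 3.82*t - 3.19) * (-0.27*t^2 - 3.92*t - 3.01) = -0.5184*t^5 - 6.8676*t^4 + 4.817*t^3 + 23.1801*t^2 + 24.003*t + 9.6019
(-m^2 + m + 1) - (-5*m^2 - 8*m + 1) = 4*m^2 + 9*m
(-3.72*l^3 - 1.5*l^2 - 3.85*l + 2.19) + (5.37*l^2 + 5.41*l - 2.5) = -3.72*l^3 + 3.87*l^2 + 1.56*l - 0.31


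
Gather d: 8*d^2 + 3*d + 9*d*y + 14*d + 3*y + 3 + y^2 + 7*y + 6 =8*d^2 + d*(9*y + 17) + y^2 + 10*y + 9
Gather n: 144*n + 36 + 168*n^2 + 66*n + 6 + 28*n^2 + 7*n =196*n^2 + 217*n + 42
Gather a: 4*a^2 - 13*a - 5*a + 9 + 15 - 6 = 4*a^2 - 18*a + 18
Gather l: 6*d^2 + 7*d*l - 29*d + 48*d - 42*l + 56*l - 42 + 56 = 6*d^2 + 19*d + l*(7*d + 14) + 14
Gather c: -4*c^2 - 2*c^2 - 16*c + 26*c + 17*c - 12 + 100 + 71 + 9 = -6*c^2 + 27*c + 168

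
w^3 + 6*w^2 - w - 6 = (w - 1)*(w + 1)*(w + 6)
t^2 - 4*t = t*(t - 4)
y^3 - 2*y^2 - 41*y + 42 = (y - 7)*(y - 1)*(y + 6)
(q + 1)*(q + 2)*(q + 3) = q^3 + 6*q^2 + 11*q + 6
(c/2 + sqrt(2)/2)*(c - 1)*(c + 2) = c^3/2 + c^2/2 + sqrt(2)*c^2/2 - c + sqrt(2)*c/2 - sqrt(2)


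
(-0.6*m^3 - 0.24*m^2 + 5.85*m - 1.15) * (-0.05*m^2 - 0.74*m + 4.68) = 0.03*m^5 + 0.456*m^4 - 2.9229*m^3 - 5.3947*m^2 + 28.229*m - 5.382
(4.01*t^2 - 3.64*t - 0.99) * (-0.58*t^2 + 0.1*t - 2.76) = -2.3258*t^4 + 2.5122*t^3 - 10.8574*t^2 + 9.9474*t + 2.7324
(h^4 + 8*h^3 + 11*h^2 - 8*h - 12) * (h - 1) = h^5 + 7*h^4 + 3*h^3 - 19*h^2 - 4*h + 12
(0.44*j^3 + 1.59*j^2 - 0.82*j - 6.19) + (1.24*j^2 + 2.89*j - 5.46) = 0.44*j^3 + 2.83*j^2 + 2.07*j - 11.65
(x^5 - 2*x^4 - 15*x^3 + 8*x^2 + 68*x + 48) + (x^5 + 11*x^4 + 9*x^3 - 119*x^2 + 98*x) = 2*x^5 + 9*x^4 - 6*x^3 - 111*x^2 + 166*x + 48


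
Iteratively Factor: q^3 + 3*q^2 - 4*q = (q)*(q^2 + 3*q - 4) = q*(q - 1)*(q + 4)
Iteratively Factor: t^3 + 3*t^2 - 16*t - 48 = (t + 3)*(t^2 - 16) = (t + 3)*(t + 4)*(t - 4)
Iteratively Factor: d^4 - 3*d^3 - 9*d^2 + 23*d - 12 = (d + 3)*(d^3 - 6*d^2 + 9*d - 4) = (d - 1)*(d + 3)*(d^2 - 5*d + 4) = (d - 1)^2*(d + 3)*(d - 4)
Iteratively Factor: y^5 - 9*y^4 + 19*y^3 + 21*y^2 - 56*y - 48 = (y + 1)*(y^4 - 10*y^3 + 29*y^2 - 8*y - 48) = (y - 4)*(y + 1)*(y^3 - 6*y^2 + 5*y + 12) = (y - 4)*(y - 3)*(y + 1)*(y^2 - 3*y - 4) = (y - 4)^2*(y - 3)*(y + 1)*(y + 1)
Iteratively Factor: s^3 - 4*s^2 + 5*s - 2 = (s - 2)*(s^2 - 2*s + 1) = (s - 2)*(s - 1)*(s - 1)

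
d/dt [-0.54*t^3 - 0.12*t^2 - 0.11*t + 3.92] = -1.62*t^2 - 0.24*t - 0.11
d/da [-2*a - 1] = -2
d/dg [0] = 0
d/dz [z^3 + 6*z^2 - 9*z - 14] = 3*z^2 + 12*z - 9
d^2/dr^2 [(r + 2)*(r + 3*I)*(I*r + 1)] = 6*I*r - 4 + 4*I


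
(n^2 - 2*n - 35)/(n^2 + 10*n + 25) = (n - 7)/(n + 5)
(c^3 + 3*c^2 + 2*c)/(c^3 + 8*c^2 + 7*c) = (c + 2)/(c + 7)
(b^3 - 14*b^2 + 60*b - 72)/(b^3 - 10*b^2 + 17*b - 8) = (b^3 - 14*b^2 + 60*b - 72)/(b^3 - 10*b^2 + 17*b - 8)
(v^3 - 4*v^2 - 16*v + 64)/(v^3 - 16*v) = (v - 4)/v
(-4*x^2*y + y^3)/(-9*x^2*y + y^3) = (4*x^2 - y^2)/(9*x^2 - y^2)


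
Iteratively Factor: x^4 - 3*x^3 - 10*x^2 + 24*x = (x)*(x^3 - 3*x^2 - 10*x + 24) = x*(x + 3)*(x^2 - 6*x + 8) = x*(x - 4)*(x + 3)*(x - 2)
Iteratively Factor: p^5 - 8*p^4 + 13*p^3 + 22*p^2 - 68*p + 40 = (p + 2)*(p^4 - 10*p^3 + 33*p^2 - 44*p + 20) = (p - 2)*(p + 2)*(p^3 - 8*p^2 + 17*p - 10) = (p - 5)*(p - 2)*(p + 2)*(p^2 - 3*p + 2) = (p - 5)*(p - 2)*(p - 1)*(p + 2)*(p - 2)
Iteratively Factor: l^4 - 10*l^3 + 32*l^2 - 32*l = (l - 4)*(l^3 - 6*l^2 + 8*l) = l*(l - 4)*(l^2 - 6*l + 8) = l*(l - 4)*(l - 2)*(l - 4)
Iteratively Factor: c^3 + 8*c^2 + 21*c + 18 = (c + 3)*(c^2 + 5*c + 6) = (c + 2)*(c + 3)*(c + 3)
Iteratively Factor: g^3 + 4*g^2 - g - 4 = (g + 4)*(g^2 - 1) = (g - 1)*(g + 4)*(g + 1)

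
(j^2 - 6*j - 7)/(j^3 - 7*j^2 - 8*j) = (j - 7)/(j*(j - 8))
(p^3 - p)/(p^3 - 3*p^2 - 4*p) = (p - 1)/(p - 4)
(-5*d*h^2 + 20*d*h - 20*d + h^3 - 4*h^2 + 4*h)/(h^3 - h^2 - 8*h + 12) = (-5*d + h)/(h + 3)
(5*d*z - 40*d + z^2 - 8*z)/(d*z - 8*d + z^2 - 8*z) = (5*d + z)/(d + z)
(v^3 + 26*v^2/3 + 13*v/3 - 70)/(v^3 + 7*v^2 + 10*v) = (v^2 + 11*v/3 - 14)/(v*(v + 2))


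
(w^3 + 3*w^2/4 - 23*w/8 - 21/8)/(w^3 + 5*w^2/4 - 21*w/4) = (2*w^2 + 5*w + 3)/(2*w*(w + 3))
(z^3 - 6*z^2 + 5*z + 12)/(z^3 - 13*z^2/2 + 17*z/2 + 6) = 2*(z + 1)/(2*z + 1)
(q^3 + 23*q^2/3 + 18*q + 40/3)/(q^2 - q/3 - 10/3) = (q^2 + 6*q + 8)/(q - 2)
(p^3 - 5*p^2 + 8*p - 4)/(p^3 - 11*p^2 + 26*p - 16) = (p - 2)/(p - 8)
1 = 1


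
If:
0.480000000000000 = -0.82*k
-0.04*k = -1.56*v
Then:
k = -0.59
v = -0.02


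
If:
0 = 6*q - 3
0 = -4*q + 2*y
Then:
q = 1/2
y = 1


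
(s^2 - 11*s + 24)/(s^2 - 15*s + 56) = (s - 3)/(s - 7)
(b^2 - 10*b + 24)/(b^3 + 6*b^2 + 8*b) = (b^2 - 10*b + 24)/(b*(b^2 + 6*b + 8))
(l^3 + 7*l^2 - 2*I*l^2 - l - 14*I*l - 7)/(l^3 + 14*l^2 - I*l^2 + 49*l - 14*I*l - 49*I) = (l - I)/(l + 7)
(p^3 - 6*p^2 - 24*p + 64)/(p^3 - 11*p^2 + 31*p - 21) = (p^3 - 6*p^2 - 24*p + 64)/(p^3 - 11*p^2 + 31*p - 21)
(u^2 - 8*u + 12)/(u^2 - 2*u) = (u - 6)/u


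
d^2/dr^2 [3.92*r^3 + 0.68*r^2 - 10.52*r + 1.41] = 23.52*r + 1.36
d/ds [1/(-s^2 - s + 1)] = (2*s + 1)/(s^2 + s - 1)^2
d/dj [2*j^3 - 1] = 6*j^2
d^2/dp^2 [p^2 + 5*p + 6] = 2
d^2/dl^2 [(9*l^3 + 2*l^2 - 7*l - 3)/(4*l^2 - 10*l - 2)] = (235*l^3 + 111*l^2 + 75*l - 44)/(8*l^6 - 60*l^5 + 138*l^4 - 65*l^3 - 69*l^2 - 15*l - 1)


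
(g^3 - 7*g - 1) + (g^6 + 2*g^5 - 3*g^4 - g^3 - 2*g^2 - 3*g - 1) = g^6 + 2*g^5 - 3*g^4 - 2*g^2 - 10*g - 2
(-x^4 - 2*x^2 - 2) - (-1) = -x^4 - 2*x^2 - 1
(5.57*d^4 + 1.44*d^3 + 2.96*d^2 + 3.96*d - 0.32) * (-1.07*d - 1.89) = -5.9599*d^5 - 12.0681*d^4 - 5.8888*d^3 - 9.8316*d^2 - 7.142*d + 0.6048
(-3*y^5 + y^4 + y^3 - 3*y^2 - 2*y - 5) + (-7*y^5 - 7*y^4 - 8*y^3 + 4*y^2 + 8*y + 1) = -10*y^5 - 6*y^4 - 7*y^3 + y^2 + 6*y - 4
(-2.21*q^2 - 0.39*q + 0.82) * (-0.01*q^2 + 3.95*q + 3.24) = 0.0221*q^4 - 8.7256*q^3 - 8.7091*q^2 + 1.9754*q + 2.6568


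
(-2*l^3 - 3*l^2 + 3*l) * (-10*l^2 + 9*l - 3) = 20*l^5 + 12*l^4 - 51*l^3 + 36*l^2 - 9*l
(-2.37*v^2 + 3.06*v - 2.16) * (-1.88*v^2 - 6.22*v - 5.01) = 4.4556*v^4 + 8.9886*v^3 - 3.0987*v^2 - 1.8954*v + 10.8216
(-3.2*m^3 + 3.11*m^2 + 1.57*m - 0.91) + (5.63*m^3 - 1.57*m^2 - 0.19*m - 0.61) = 2.43*m^3 + 1.54*m^2 + 1.38*m - 1.52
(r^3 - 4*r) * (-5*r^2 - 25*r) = -5*r^5 - 25*r^4 + 20*r^3 + 100*r^2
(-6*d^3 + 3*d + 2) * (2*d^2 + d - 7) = -12*d^5 - 6*d^4 + 48*d^3 + 7*d^2 - 19*d - 14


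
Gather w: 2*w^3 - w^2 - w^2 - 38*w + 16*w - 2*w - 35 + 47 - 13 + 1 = 2*w^3 - 2*w^2 - 24*w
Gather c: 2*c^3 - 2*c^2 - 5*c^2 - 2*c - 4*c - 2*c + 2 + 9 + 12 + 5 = 2*c^3 - 7*c^2 - 8*c + 28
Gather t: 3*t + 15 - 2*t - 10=t + 5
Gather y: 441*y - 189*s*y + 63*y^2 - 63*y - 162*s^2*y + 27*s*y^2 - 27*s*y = y^2*(27*s + 63) + y*(-162*s^2 - 216*s + 378)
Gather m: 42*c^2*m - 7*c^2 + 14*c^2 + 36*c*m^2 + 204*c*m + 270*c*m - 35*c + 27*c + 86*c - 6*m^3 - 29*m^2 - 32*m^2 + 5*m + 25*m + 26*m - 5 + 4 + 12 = 7*c^2 + 78*c - 6*m^3 + m^2*(36*c - 61) + m*(42*c^2 + 474*c + 56) + 11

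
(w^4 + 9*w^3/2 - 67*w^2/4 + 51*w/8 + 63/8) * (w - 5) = w^5 - w^4/2 - 157*w^3/4 + 721*w^2/8 - 24*w - 315/8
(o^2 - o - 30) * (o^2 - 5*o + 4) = o^4 - 6*o^3 - 21*o^2 + 146*o - 120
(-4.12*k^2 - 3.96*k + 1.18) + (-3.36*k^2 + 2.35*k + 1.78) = -7.48*k^2 - 1.61*k + 2.96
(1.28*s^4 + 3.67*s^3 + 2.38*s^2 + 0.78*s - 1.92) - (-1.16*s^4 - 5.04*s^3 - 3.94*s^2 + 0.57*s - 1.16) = 2.44*s^4 + 8.71*s^3 + 6.32*s^2 + 0.21*s - 0.76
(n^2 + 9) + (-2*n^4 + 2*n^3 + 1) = -2*n^4 + 2*n^3 + n^2 + 10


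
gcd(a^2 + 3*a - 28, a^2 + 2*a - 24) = a - 4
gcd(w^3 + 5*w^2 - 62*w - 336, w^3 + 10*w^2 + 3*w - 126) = w^2 + 13*w + 42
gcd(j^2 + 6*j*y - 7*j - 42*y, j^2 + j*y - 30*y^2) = j + 6*y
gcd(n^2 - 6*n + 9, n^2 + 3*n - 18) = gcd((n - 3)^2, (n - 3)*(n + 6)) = n - 3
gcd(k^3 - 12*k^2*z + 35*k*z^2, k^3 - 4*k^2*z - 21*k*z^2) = -k^2 + 7*k*z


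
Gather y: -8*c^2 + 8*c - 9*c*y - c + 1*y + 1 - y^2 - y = -8*c^2 - 9*c*y + 7*c - y^2 + 1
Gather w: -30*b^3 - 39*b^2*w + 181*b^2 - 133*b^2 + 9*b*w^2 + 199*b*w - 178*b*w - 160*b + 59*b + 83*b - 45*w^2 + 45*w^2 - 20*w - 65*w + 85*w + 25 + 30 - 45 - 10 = -30*b^3 + 48*b^2 + 9*b*w^2 - 18*b + w*(-39*b^2 + 21*b)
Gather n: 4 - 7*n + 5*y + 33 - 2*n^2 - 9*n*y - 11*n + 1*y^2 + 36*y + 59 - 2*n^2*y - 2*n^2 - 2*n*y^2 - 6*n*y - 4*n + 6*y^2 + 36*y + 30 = n^2*(-2*y - 4) + n*(-2*y^2 - 15*y - 22) + 7*y^2 + 77*y + 126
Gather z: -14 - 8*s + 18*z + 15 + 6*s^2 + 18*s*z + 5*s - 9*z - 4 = 6*s^2 - 3*s + z*(18*s + 9) - 3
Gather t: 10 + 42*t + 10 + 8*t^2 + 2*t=8*t^2 + 44*t + 20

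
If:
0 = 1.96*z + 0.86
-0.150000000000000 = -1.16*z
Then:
No Solution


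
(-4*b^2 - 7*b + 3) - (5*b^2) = -9*b^2 - 7*b + 3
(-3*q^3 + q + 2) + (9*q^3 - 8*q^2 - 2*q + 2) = 6*q^3 - 8*q^2 - q + 4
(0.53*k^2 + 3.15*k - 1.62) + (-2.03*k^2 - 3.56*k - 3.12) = -1.5*k^2 - 0.41*k - 4.74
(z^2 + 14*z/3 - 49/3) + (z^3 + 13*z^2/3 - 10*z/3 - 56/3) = z^3 + 16*z^2/3 + 4*z/3 - 35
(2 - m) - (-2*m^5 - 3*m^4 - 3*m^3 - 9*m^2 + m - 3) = 2*m^5 + 3*m^4 + 3*m^3 + 9*m^2 - 2*m + 5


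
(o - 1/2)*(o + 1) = o^2 + o/2 - 1/2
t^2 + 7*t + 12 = (t + 3)*(t + 4)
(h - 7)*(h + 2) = h^2 - 5*h - 14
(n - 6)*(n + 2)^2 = n^3 - 2*n^2 - 20*n - 24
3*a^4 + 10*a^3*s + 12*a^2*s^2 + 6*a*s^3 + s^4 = (a + s)^3*(3*a + s)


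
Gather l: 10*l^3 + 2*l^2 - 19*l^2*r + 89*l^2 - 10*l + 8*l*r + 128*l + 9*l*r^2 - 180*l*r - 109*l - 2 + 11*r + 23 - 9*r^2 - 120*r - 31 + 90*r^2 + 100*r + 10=10*l^3 + l^2*(91 - 19*r) + l*(9*r^2 - 172*r + 9) + 81*r^2 - 9*r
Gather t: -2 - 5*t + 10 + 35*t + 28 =30*t + 36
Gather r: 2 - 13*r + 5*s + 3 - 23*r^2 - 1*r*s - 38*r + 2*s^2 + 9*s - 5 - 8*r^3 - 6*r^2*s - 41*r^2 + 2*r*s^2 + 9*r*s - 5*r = -8*r^3 + r^2*(-6*s - 64) + r*(2*s^2 + 8*s - 56) + 2*s^2 + 14*s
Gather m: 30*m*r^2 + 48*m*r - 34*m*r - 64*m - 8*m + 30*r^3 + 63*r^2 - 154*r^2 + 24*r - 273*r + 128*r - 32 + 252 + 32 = m*(30*r^2 + 14*r - 72) + 30*r^3 - 91*r^2 - 121*r + 252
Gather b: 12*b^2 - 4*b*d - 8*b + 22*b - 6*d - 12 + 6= 12*b^2 + b*(14 - 4*d) - 6*d - 6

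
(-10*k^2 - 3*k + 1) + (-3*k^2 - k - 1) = -13*k^2 - 4*k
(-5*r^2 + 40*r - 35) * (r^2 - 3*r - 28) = -5*r^4 + 55*r^3 - 15*r^2 - 1015*r + 980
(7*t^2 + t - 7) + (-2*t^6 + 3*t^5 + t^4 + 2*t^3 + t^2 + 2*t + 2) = -2*t^6 + 3*t^5 + t^4 + 2*t^3 + 8*t^2 + 3*t - 5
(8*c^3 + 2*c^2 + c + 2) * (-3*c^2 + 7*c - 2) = -24*c^5 + 50*c^4 - 5*c^3 - 3*c^2 + 12*c - 4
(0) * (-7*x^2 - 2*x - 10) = 0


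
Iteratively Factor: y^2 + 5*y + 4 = (y + 4)*(y + 1)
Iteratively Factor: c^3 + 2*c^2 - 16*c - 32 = (c + 2)*(c^2 - 16) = (c - 4)*(c + 2)*(c + 4)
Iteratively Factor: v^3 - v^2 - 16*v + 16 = (v - 1)*(v^2 - 16) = (v - 4)*(v - 1)*(v + 4)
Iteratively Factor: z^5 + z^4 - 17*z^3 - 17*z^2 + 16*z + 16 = (z + 1)*(z^4 - 17*z^2 + 16) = (z - 1)*(z + 1)*(z^3 + z^2 - 16*z - 16) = (z - 1)*(z + 1)^2*(z^2 - 16) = (z - 4)*(z - 1)*(z + 1)^2*(z + 4)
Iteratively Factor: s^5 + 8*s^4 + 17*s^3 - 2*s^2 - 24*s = (s + 2)*(s^4 + 6*s^3 + 5*s^2 - 12*s) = s*(s + 2)*(s^3 + 6*s^2 + 5*s - 12) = s*(s - 1)*(s + 2)*(s^2 + 7*s + 12) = s*(s - 1)*(s + 2)*(s + 4)*(s + 3)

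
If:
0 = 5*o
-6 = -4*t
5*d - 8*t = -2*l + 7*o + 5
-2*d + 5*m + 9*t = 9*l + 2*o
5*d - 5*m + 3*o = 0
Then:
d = 42/17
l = 79/34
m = 42/17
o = 0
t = 3/2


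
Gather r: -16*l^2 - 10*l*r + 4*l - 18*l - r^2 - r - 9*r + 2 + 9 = -16*l^2 - 14*l - r^2 + r*(-10*l - 10) + 11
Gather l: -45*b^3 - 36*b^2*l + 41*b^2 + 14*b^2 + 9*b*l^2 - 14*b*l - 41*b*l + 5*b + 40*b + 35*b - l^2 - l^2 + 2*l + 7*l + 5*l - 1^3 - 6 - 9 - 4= -45*b^3 + 55*b^2 + 80*b + l^2*(9*b - 2) + l*(-36*b^2 - 55*b + 14) - 20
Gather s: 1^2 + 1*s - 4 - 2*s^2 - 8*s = -2*s^2 - 7*s - 3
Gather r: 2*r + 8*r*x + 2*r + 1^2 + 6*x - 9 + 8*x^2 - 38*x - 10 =r*(8*x + 4) + 8*x^2 - 32*x - 18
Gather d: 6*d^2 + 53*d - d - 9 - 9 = 6*d^2 + 52*d - 18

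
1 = 1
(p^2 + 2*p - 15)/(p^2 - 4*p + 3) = (p + 5)/(p - 1)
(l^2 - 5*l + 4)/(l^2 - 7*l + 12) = (l - 1)/(l - 3)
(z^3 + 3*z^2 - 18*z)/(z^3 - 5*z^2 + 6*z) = (z + 6)/(z - 2)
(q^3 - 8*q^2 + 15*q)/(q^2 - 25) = q*(q - 3)/(q + 5)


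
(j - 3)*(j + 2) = j^2 - j - 6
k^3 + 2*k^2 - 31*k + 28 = (k - 4)*(k - 1)*(k + 7)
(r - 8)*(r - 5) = r^2 - 13*r + 40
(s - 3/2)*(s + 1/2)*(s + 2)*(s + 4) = s^4 + 5*s^3 + 5*s^2/4 - 25*s/2 - 6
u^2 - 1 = (u - 1)*(u + 1)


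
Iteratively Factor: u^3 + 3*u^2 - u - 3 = (u - 1)*(u^2 + 4*u + 3) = (u - 1)*(u + 1)*(u + 3)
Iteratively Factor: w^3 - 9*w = (w - 3)*(w^2 + 3*w) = w*(w - 3)*(w + 3)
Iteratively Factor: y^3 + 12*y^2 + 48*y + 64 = (y + 4)*(y^2 + 8*y + 16) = (y + 4)^2*(y + 4)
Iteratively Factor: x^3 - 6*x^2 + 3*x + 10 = (x - 2)*(x^2 - 4*x - 5) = (x - 2)*(x + 1)*(x - 5)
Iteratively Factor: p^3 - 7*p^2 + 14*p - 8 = (p - 4)*(p^2 - 3*p + 2) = (p - 4)*(p - 2)*(p - 1)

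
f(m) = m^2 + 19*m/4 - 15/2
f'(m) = 2*m + 19/4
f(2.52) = 10.82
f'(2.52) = 9.79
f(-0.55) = -9.81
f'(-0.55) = 3.65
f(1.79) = 4.21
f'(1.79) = 8.33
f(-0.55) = -9.81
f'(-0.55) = 3.65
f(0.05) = -7.26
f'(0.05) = 4.85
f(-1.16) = -11.66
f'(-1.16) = 2.43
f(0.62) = -4.17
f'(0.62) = 5.99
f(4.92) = 40.08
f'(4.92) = 14.59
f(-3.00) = -12.75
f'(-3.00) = -1.25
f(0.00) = -7.50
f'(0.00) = 4.75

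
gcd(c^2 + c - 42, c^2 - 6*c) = c - 6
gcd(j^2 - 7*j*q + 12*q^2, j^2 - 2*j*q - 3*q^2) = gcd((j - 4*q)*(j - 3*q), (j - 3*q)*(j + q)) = -j + 3*q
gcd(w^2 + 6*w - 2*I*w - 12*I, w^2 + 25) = 1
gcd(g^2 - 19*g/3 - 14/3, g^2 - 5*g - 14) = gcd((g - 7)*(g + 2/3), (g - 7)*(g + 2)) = g - 7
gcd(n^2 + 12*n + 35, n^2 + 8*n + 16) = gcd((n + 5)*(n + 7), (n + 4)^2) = 1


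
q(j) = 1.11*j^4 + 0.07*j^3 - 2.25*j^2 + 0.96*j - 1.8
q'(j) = 4.44*j^3 + 0.21*j^2 - 4.5*j + 0.96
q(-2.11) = 7.50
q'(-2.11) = -30.32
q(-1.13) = -4.05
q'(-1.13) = -0.09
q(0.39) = -1.74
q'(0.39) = -0.50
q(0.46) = -1.78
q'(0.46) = -0.63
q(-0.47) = -2.70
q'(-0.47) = 2.66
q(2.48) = 29.80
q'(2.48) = 58.81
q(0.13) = -1.71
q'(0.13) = 0.39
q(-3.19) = 84.91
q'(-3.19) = -126.68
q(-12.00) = 22558.68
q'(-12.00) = -7587.12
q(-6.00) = 1334.88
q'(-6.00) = -923.52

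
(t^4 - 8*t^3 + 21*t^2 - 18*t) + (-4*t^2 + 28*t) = t^4 - 8*t^3 + 17*t^2 + 10*t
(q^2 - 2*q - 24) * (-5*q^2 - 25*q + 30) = -5*q^4 - 15*q^3 + 200*q^2 + 540*q - 720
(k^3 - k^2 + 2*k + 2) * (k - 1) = k^4 - 2*k^3 + 3*k^2 - 2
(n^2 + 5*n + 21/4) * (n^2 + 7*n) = n^4 + 12*n^3 + 161*n^2/4 + 147*n/4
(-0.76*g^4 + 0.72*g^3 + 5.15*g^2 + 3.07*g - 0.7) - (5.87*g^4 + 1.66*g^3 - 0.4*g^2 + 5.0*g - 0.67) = -6.63*g^4 - 0.94*g^3 + 5.55*g^2 - 1.93*g - 0.0299999999999999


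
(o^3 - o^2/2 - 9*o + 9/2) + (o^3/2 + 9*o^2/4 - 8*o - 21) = 3*o^3/2 + 7*o^2/4 - 17*o - 33/2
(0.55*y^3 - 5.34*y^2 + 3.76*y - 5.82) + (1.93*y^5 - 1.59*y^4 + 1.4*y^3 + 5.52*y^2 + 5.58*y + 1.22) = 1.93*y^5 - 1.59*y^4 + 1.95*y^3 + 0.18*y^2 + 9.34*y - 4.6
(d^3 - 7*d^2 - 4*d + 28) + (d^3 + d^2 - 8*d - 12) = 2*d^3 - 6*d^2 - 12*d + 16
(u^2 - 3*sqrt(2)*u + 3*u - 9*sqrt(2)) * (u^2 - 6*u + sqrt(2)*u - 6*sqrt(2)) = u^4 - 3*u^3 - 2*sqrt(2)*u^3 - 24*u^2 + 6*sqrt(2)*u^2 + 18*u + 36*sqrt(2)*u + 108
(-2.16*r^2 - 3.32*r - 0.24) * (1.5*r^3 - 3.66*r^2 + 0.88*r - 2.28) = -3.24*r^5 + 2.9256*r^4 + 9.8904*r^3 + 2.8816*r^2 + 7.3584*r + 0.5472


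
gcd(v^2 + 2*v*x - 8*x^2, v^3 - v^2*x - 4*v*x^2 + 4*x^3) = -v + 2*x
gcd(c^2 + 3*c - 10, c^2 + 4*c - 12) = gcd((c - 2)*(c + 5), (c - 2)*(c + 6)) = c - 2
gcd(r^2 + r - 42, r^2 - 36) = r - 6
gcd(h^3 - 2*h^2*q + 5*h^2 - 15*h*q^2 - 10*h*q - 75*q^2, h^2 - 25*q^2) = -h + 5*q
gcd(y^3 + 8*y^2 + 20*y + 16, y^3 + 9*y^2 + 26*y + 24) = y^2 + 6*y + 8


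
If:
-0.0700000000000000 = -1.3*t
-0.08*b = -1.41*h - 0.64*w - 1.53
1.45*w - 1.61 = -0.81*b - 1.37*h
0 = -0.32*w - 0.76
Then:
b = 5.70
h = 0.32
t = 0.05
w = -2.38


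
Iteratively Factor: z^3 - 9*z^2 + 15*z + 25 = (z + 1)*(z^2 - 10*z + 25) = (z - 5)*(z + 1)*(z - 5)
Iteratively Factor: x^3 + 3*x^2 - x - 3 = (x - 1)*(x^2 + 4*x + 3) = (x - 1)*(x + 1)*(x + 3)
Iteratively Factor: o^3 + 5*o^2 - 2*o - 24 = (o - 2)*(o^2 + 7*o + 12) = (o - 2)*(o + 4)*(o + 3)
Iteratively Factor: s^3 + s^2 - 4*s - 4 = (s + 2)*(s^2 - s - 2) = (s - 2)*(s + 2)*(s + 1)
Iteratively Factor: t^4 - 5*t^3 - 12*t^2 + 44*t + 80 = (t + 2)*(t^3 - 7*t^2 + 2*t + 40) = (t + 2)^2*(t^2 - 9*t + 20) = (t - 4)*(t + 2)^2*(t - 5)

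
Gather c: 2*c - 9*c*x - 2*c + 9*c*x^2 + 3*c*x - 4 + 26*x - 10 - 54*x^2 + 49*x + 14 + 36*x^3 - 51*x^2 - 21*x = c*(9*x^2 - 6*x) + 36*x^3 - 105*x^2 + 54*x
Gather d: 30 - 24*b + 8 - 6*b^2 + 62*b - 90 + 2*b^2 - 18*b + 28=-4*b^2 + 20*b - 24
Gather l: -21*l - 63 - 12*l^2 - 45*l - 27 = -12*l^2 - 66*l - 90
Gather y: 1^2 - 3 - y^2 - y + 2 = -y^2 - y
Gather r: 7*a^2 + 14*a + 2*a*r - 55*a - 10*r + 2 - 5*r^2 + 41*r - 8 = 7*a^2 - 41*a - 5*r^2 + r*(2*a + 31) - 6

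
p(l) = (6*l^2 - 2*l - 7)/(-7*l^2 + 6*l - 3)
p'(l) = (12*l - 2)/(-7*l^2 + 6*l - 3) + (14*l - 6)*(6*l^2 - 2*l - 7)/(-7*l^2 + 6*l - 3)^2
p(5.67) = -0.90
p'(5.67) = -0.00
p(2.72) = -0.83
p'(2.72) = -0.10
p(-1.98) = -0.48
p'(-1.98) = 0.22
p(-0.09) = 1.88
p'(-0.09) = 4.66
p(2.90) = -0.85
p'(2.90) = -0.08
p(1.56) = -0.42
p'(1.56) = -0.94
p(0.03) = 2.50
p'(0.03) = 5.51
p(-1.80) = -0.44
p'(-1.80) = 0.27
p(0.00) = 2.33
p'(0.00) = 5.33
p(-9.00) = -0.80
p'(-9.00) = 0.01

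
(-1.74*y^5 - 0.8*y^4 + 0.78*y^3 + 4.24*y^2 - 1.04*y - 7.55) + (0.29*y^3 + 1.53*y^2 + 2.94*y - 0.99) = -1.74*y^5 - 0.8*y^4 + 1.07*y^3 + 5.77*y^2 + 1.9*y - 8.54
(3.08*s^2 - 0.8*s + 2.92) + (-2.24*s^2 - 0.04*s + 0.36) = 0.84*s^2 - 0.84*s + 3.28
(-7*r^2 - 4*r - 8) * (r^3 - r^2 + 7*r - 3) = -7*r^5 + 3*r^4 - 53*r^3 + r^2 - 44*r + 24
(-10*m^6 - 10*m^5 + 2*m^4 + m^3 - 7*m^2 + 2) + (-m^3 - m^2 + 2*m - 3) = -10*m^6 - 10*m^5 + 2*m^4 - 8*m^2 + 2*m - 1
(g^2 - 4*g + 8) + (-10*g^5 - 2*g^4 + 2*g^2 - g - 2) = -10*g^5 - 2*g^4 + 3*g^2 - 5*g + 6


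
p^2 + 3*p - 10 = (p - 2)*(p + 5)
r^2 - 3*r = r*(r - 3)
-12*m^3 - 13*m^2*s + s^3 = (-4*m + s)*(m + s)*(3*m + s)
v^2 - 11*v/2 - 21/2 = (v - 7)*(v + 3/2)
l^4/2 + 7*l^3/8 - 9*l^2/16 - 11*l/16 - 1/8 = (l/2 + 1)*(l - 1)*(l + 1/4)*(l + 1/2)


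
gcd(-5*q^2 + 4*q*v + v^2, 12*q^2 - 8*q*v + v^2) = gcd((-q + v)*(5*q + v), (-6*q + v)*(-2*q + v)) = 1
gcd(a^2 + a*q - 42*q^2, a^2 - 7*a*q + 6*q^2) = -a + 6*q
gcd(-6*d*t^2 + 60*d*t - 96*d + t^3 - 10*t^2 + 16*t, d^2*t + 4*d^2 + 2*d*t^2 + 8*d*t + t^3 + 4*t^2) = 1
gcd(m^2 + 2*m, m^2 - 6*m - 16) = m + 2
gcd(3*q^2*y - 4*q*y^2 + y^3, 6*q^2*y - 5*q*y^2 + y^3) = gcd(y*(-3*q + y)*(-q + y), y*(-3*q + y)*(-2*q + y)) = -3*q*y + y^2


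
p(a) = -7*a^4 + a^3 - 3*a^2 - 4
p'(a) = -28*a^3 + 3*a^2 - 6*a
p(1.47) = -39.99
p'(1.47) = -91.28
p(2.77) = -417.88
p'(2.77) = -588.71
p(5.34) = -5629.25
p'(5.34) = -4210.15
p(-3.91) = -1745.72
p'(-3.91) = 1743.07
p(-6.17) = -10497.78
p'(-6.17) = 6728.01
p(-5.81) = -8277.71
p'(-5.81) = 5627.57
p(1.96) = -111.30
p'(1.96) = -211.06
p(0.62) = -5.95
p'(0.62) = -9.24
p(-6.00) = -9400.00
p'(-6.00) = 6192.00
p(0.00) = -4.00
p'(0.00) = 0.00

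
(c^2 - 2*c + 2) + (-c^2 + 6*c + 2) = 4*c + 4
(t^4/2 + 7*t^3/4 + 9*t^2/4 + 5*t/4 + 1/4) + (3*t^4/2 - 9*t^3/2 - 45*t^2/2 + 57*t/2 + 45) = 2*t^4 - 11*t^3/4 - 81*t^2/4 + 119*t/4 + 181/4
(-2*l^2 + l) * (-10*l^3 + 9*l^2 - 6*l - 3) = 20*l^5 - 28*l^4 + 21*l^3 - 3*l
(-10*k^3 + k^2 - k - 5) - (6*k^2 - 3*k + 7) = -10*k^3 - 5*k^2 + 2*k - 12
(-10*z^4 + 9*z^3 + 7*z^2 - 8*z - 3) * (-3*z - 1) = 30*z^5 - 17*z^4 - 30*z^3 + 17*z^2 + 17*z + 3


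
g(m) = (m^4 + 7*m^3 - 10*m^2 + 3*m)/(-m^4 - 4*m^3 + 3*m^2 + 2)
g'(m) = (4*m^3 + 12*m^2 - 6*m)*(m^4 + 7*m^3 - 10*m^2 + 3*m)/(-m^4 - 4*m^3 + 3*m^2 + 2)^2 + (4*m^3 + 21*m^2 - 20*m + 3)/(-m^4 - 4*m^3 + 3*m^2 + 2)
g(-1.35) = -2.59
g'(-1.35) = 0.46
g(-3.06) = -3.78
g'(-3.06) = 1.50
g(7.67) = -1.19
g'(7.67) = 0.01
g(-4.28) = -11.69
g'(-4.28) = 27.31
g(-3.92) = -6.63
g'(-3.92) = 7.22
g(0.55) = -0.06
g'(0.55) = -0.48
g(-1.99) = -2.86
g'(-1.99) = 0.49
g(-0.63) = -1.85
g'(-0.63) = 2.23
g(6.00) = -1.20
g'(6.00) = 0.01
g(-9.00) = -0.18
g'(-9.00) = 0.20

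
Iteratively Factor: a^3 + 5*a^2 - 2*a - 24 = (a + 3)*(a^2 + 2*a - 8) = (a + 3)*(a + 4)*(a - 2)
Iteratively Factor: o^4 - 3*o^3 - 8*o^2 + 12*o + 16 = (o - 4)*(o^3 + o^2 - 4*o - 4) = (o - 4)*(o + 2)*(o^2 - o - 2) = (o - 4)*(o + 1)*(o + 2)*(o - 2)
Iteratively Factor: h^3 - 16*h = (h - 4)*(h^2 + 4*h) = (h - 4)*(h + 4)*(h)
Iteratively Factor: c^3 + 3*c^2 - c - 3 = (c + 3)*(c^2 - 1) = (c - 1)*(c + 3)*(c + 1)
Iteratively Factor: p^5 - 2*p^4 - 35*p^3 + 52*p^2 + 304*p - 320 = (p - 1)*(p^4 - p^3 - 36*p^2 + 16*p + 320) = (p - 4)*(p - 1)*(p^3 + 3*p^2 - 24*p - 80) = (p - 5)*(p - 4)*(p - 1)*(p^2 + 8*p + 16) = (p - 5)*(p - 4)*(p - 1)*(p + 4)*(p + 4)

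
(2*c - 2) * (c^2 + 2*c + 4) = 2*c^3 + 2*c^2 + 4*c - 8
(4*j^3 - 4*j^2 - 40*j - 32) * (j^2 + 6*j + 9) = 4*j^5 + 20*j^4 - 28*j^3 - 308*j^2 - 552*j - 288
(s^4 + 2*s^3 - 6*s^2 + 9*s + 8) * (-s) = -s^5 - 2*s^4 + 6*s^3 - 9*s^2 - 8*s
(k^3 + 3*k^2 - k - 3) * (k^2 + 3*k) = k^5 + 6*k^4 + 8*k^3 - 6*k^2 - 9*k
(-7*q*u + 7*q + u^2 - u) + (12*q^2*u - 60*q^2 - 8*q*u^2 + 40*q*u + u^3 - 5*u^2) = 12*q^2*u - 60*q^2 - 8*q*u^2 + 33*q*u + 7*q + u^3 - 4*u^2 - u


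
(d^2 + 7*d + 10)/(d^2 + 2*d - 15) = (d + 2)/(d - 3)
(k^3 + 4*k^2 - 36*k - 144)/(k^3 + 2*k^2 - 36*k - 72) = (k + 4)/(k + 2)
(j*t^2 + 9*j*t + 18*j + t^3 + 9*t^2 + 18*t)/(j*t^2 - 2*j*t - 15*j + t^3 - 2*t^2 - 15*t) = (t + 6)/(t - 5)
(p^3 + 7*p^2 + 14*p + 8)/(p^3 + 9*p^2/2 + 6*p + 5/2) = 2*(p^2 + 6*p + 8)/(2*p^2 + 7*p + 5)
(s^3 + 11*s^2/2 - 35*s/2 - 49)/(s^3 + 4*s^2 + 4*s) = (2*s^2 + 7*s - 49)/(2*s*(s + 2))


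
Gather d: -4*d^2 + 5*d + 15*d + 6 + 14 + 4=-4*d^2 + 20*d + 24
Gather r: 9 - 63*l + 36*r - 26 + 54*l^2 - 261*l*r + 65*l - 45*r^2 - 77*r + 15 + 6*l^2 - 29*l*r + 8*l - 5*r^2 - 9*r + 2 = 60*l^2 + 10*l - 50*r^2 + r*(-290*l - 50)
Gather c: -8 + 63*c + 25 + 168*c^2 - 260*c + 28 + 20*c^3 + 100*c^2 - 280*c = 20*c^3 + 268*c^2 - 477*c + 45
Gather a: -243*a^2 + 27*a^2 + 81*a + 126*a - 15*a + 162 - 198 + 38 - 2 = -216*a^2 + 192*a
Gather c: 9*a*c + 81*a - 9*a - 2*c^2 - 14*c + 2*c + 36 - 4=72*a - 2*c^2 + c*(9*a - 12) + 32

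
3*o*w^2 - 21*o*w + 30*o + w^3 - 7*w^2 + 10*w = (3*o + w)*(w - 5)*(w - 2)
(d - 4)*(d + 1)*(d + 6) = d^3 + 3*d^2 - 22*d - 24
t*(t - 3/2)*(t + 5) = t^3 + 7*t^2/2 - 15*t/2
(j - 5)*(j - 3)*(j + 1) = j^3 - 7*j^2 + 7*j + 15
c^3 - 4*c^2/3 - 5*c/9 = c*(c - 5/3)*(c + 1/3)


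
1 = 1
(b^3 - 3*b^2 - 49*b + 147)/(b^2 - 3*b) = b - 49/b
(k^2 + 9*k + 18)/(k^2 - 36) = (k + 3)/(k - 6)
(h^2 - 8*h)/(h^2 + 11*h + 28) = h*(h - 8)/(h^2 + 11*h + 28)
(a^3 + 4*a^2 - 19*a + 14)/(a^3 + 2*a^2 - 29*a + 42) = (a - 1)/(a - 3)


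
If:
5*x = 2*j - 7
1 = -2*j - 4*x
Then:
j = 23/18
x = -8/9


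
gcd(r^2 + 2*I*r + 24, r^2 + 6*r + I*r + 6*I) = 1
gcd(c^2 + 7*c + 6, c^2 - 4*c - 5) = c + 1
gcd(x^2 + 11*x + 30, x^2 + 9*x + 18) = x + 6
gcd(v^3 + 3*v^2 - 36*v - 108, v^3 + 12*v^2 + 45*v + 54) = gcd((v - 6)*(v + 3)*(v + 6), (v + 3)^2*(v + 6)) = v^2 + 9*v + 18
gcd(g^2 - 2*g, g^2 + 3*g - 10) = g - 2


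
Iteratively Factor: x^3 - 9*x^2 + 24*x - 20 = (x - 5)*(x^2 - 4*x + 4) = (x - 5)*(x - 2)*(x - 2)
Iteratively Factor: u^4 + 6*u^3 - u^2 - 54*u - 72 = (u + 4)*(u^3 + 2*u^2 - 9*u - 18) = (u + 2)*(u + 4)*(u^2 - 9) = (u - 3)*(u + 2)*(u + 4)*(u + 3)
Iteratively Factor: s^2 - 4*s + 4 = (s - 2)*(s - 2)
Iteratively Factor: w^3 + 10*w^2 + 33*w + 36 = (w + 4)*(w^2 + 6*w + 9) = (w + 3)*(w + 4)*(w + 3)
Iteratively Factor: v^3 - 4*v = (v - 2)*(v^2 + 2*v) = v*(v - 2)*(v + 2)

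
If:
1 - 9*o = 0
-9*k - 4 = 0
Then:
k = -4/9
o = 1/9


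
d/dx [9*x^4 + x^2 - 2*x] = 36*x^3 + 2*x - 2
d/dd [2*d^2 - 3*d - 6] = 4*d - 3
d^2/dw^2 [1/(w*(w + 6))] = 2*(w^2 + w*(w + 6) + (w + 6)^2)/(w^3*(w + 6)^3)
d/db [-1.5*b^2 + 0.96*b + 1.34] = 0.96 - 3.0*b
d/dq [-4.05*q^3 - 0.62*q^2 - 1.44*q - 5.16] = -12.15*q^2 - 1.24*q - 1.44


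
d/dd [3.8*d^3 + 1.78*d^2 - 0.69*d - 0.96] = 11.4*d^2 + 3.56*d - 0.69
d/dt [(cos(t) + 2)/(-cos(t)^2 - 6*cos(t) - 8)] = -sin(t)/(cos(t) + 4)^2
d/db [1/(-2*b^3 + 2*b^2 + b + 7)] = (6*b^2 - 4*b - 1)/(-2*b^3 + 2*b^2 + b + 7)^2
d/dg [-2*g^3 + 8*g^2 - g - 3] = -6*g^2 + 16*g - 1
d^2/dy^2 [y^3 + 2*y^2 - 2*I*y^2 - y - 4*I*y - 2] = 6*y + 4 - 4*I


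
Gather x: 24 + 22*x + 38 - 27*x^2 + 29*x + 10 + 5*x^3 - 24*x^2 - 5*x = 5*x^3 - 51*x^2 + 46*x + 72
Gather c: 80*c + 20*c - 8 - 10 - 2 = 100*c - 20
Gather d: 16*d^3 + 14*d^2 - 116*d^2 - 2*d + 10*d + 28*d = 16*d^3 - 102*d^2 + 36*d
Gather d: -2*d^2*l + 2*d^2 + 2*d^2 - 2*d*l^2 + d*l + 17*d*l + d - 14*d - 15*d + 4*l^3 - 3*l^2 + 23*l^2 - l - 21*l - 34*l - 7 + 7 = d^2*(4 - 2*l) + d*(-2*l^2 + 18*l - 28) + 4*l^3 + 20*l^2 - 56*l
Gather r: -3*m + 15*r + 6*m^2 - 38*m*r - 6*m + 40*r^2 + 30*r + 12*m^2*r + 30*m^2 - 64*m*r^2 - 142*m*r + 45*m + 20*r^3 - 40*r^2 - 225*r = 36*m^2 - 64*m*r^2 + 36*m + 20*r^3 + r*(12*m^2 - 180*m - 180)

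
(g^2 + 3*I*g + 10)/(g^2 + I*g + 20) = (g - 2*I)/(g - 4*I)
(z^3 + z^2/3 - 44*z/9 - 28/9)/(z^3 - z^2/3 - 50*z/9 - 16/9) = (9*z^2 - 15*z - 14)/(9*z^2 - 21*z - 8)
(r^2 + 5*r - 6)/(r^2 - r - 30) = (-r^2 - 5*r + 6)/(-r^2 + r + 30)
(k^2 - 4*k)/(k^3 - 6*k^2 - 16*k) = (4 - k)/(-k^2 + 6*k + 16)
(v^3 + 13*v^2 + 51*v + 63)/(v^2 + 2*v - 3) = (v^2 + 10*v + 21)/(v - 1)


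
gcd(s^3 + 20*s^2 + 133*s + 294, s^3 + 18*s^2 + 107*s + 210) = s^2 + 13*s + 42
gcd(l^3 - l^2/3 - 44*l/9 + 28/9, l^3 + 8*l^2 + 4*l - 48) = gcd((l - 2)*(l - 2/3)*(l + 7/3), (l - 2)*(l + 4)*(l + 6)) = l - 2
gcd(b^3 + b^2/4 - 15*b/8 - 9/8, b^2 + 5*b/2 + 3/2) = b + 1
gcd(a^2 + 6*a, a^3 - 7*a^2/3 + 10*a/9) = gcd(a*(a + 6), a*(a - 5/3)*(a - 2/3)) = a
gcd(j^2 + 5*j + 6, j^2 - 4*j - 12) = j + 2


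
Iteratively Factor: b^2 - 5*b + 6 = (b - 2)*(b - 3)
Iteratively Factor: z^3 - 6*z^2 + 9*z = (z - 3)*(z^2 - 3*z) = z*(z - 3)*(z - 3)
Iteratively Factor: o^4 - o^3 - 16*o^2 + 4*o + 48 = (o + 2)*(o^3 - 3*o^2 - 10*o + 24) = (o - 2)*(o + 2)*(o^2 - o - 12) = (o - 2)*(o + 2)*(o + 3)*(o - 4)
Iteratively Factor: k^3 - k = (k)*(k^2 - 1) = k*(k - 1)*(k + 1)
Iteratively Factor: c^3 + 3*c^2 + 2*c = (c + 1)*(c^2 + 2*c) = (c + 1)*(c + 2)*(c)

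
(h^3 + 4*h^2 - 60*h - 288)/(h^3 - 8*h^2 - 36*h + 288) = (h + 6)/(h - 6)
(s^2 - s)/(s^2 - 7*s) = (s - 1)/(s - 7)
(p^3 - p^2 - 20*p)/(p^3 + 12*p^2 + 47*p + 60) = p*(p - 5)/(p^2 + 8*p + 15)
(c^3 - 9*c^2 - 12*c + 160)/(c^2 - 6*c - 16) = (c^2 - c - 20)/(c + 2)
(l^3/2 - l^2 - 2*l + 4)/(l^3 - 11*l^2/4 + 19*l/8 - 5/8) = 4*(l^3 - 2*l^2 - 4*l + 8)/(8*l^3 - 22*l^2 + 19*l - 5)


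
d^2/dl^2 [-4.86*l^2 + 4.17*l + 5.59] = -9.72000000000000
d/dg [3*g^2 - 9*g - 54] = 6*g - 9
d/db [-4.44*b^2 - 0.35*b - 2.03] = -8.88*b - 0.35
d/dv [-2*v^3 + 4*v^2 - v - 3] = -6*v^2 + 8*v - 1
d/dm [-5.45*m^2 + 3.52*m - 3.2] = 3.52 - 10.9*m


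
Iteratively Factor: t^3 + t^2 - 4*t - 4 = (t + 1)*(t^2 - 4) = (t - 2)*(t + 1)*(t + 2)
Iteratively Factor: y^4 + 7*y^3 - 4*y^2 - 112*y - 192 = (y + 4)*(y^3 + 3*y^2 - 16*y - 48) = (y + 4)^2*(y^2 - y - 12) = (y + 3)*(y + 4)^2*(y - 4)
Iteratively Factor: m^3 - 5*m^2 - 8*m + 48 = (m + 3)*(m^2 - 8*m + 16) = (m - 4)*(m + 3)*(m - 4)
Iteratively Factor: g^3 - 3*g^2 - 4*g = (g - 4)*(g^2 + g) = g*(g - 4)*(g + 1)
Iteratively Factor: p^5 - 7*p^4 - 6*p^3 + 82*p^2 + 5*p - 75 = (p + 3)*(p^4 - 10*p^3 + 24*p^2 + 10*p - 25) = (p - 1)*(p + 3)*(p^3 - 9*p^2 + 15*p + 25) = (p - 1)*(p + 1)*(p + 3)*(p^2 - 10*p + 25) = (p - 5)*(p - 1)*(p + 1)*(p + 3)*(p - 5)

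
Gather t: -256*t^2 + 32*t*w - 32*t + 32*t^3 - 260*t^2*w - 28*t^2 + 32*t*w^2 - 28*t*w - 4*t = 32*t^3 + t^2*(-260*w - 284) + t*(32*w^2 + 4*w - 36)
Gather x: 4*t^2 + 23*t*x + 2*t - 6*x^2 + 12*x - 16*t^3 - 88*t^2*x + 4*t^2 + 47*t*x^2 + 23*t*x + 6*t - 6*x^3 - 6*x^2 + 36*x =-16*t^3 + 8*t^2 + 8*t - 6*x^3 + x^2*(47*t - 12) + x*(-88*t^2 + 46*t + 48)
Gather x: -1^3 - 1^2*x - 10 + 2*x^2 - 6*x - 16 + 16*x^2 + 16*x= 18*x^2 + 9*x - 27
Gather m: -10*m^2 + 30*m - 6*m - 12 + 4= -10*m^2 + 24*m - 8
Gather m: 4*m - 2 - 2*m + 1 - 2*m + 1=0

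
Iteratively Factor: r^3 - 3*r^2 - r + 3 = (r + 1)*(r^2 - 4*r + 3) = (r - 1)*(r + 1)*(r - 3)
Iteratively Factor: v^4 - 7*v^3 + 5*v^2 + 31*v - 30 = (v - 3)*(v^3 - 4*v^2 - 7*v + 10) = (v - 5)*(v - 3)*(v^2 + v - 2) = (v - 5)*(v - 3)*(v - 1)*(v + 2)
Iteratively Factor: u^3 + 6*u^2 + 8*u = (u + 2)*(u^2 + 4*u) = u*(u + 2)*(u + 4)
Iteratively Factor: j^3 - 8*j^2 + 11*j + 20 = (j + 1)*(j^2 - 9*j + 20) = (j - 5)*(j + 1)*(j - 4)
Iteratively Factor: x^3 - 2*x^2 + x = (x)*(x^2 - 2*x + 1) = x*(x - 1)*(x - 1)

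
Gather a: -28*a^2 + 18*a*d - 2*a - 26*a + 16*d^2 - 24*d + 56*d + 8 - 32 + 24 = -28*a^2 + a*(18*d - 28) + 16*d^2 + 32*d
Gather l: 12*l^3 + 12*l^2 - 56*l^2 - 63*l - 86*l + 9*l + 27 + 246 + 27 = 12*l^3 - 44*l^2 - 140*l + 300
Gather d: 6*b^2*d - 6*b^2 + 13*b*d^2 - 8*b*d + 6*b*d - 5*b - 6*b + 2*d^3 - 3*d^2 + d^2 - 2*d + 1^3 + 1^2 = -6*b^2 - 11*b + 2*d^3 + d^2*(13*b - 2) + d*(6*b^2 - 2*b - 2) + 2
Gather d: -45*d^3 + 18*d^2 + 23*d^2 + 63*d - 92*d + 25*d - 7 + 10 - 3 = -45*d^3 + 41*d^2 - 4*d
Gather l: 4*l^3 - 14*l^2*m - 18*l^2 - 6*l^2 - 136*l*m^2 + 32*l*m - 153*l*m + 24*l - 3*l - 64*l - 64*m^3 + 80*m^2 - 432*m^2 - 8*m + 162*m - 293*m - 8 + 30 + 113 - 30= 4*l^3 + l^2*(-14*m - 24) + l*(-136*m^2 - 121*m - 43) - 64*m^3 - 352*m^2 - 139*m + 105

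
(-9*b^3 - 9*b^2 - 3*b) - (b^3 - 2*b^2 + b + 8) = -10*b^3 - 7*b^2 - 4*b - 8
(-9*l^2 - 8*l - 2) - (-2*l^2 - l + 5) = -7*l^2 - 7*l - 7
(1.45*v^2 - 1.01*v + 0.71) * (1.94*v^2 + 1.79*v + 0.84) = 2.813*v^4 + 0.6361*v^3 + 0.7875*v^2 + 0.4225*v + 0.5964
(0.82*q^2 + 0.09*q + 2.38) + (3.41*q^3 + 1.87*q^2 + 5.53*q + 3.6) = 3.41*q^3 + 2.69*q^2 + 5.62*q + 5.98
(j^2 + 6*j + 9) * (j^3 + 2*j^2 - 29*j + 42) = j^5 + 8*j^4 - 8*j^3 - 114*j^2 - 9*j + 378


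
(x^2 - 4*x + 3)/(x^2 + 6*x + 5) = (x^2 - 4*x + 3)/(x^2 + 6*x + 5)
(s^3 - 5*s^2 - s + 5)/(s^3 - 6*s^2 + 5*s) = (s + 1)/s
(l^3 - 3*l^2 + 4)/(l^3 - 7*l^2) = (l^3 - 3*l^2 + 4)/(l^2*(l - 7))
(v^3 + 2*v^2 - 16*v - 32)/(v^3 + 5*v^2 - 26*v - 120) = (v^2 - 2*v - 8)/(v^2 + v - 30)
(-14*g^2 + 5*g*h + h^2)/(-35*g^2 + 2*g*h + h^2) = (2*g - h)/(5*g - h)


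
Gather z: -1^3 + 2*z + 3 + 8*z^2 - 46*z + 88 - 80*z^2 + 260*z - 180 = -72*z^2 + 216*z - 90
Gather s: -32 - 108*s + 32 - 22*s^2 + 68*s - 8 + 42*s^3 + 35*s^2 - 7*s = 42*s^3 + 13*s^2 - 47*s - 8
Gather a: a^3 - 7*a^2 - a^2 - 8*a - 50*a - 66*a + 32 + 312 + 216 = a^3 - 8*a^2 - 124*a + 560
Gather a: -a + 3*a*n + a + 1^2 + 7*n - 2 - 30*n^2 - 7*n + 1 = 3*a*n - 30*n^2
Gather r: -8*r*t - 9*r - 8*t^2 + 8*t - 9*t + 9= r*(-8*t - 9) - 8*t^2 - t + 9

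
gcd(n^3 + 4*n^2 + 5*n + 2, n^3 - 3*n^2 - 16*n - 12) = n^2 + 3*n + 2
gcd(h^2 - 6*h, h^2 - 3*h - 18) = h - 6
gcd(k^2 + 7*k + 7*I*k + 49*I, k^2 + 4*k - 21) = k + 7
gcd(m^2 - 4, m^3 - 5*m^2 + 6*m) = m - 2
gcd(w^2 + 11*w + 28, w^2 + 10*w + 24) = w + 4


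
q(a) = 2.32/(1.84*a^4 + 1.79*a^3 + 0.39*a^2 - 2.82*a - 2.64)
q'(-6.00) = 0.00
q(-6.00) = 0.00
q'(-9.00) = 0.00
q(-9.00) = 0.00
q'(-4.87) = 0.00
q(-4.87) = 0.00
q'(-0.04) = 1.03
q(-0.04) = -0.92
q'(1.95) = -0.15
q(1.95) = 0.07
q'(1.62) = -0.51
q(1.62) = 0.16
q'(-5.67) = 0.00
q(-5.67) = 0.00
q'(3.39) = -0.01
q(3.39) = 0.01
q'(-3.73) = 0.01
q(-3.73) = 0.01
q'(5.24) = -0.00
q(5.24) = 0.00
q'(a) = 2.32*(-7.36*a^3 - 5.37*a^2 - 0.78*a + 2.82)/(1.84*a^4 + 1.79*a^3 + 0.39*a^2 - 2.82*a - 2.64)^2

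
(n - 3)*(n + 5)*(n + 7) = n^3 + 9*n^2 - n - 105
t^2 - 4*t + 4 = (t - 2)^2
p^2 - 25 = (p - 5)*(p + 5)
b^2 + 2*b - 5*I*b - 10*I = (b + 2)*(b - 5*I)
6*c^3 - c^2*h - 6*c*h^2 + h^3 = (-6*c + h)*(-c + h)*(c + h)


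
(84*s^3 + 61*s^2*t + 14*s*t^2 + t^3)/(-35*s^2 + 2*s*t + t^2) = (-12*s^2 - 7*s*t - t^2)/(5*s - t)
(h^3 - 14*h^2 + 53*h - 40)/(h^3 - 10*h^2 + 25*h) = (h^2 - 9*h + 8)/(h*(h - 5))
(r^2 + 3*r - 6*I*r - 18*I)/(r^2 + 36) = (r + 3)/(r + 6*I)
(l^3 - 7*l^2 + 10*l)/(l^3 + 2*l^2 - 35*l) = (l - 2)/(l + 7)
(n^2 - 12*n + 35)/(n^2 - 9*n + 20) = (n - 7)/(n - 4)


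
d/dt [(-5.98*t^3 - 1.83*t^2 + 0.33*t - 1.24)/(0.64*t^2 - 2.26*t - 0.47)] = (-3.8272*t^4 + 27.0296*t^3 + 12.3564*t^2 + 3.3074*t - 2.9575)/(0.4096*t^4 - 2.8928*t^3 + 4.506*t^2 + 2.1244*t + 0.2209)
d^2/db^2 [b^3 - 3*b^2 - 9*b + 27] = 6*b - 6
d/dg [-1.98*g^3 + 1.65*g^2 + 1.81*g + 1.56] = -5.94*g^2 + 3.3*g + 1.81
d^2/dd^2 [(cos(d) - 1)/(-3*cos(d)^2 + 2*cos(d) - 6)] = 2*(-81*(1 - cos(2*d))^2*cos(d) + 30*(1 - cos(2*d))^2 - 42*cos(d) - 148*cos(2*d) + 36*cos(3*d) + 18*cos(5*d) - 60)/(4*cos(d) - 3*cos(2*d) - 15)^3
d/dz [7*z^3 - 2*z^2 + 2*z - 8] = 21*z^2 - 4*z + 2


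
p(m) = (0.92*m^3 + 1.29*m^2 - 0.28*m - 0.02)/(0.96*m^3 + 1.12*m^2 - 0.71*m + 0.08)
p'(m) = (-2.88*m^2 - 2.24*m + 0.71)*(0.92*m^3 + 1.29*m^2 - 0.28*m - 0.02)/(0.96*m^3 + 1.12*m^2 - 0.71*m + 0.08)^2 + (2.76*m^2 + 2.58*m - 0.28)/(0.96*m^3 + 1.12*m^2 - 0.71*m + 0.08) = (-0.207999999999999*m^4 - 0.7688*m^3 - 0.3239*m^2 + 0.2512*m - 0.0366)/(0.9216*m^6 + 2.1504*m^5 - 0.1088*m^4 - 1.4368*m^3 + 0.6833*m^2 - 0.1136*m + 0.0064)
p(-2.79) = 0.91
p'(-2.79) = 0.01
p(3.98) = 1.02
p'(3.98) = -0.02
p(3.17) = 1.04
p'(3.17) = -0.03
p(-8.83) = 0.93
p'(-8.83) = -0.00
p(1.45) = 1.18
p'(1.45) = -0.19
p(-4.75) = 0.92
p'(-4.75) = -0.01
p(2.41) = 1.07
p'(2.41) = -0.06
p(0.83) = 1.43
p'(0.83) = -0.90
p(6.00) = 1.00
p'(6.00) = -0.01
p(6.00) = 1.00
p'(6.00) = -0.01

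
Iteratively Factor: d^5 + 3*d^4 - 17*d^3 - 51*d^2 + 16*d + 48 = (d - 1)*(d^4 + 4*d^3 - 13*d^2 - 64*d - 48) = (d - 4)*(d - 1)*(d^3 + 8*d^2 + 19*d + 12) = (d - 4)*(d - 1)*(d + 1)*(d^2 + 7*d + 12) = (d - 4)*(d - 1)*(d + 1)*(d + 4)*(d + 3)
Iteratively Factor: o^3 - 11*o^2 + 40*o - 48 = (o - 4)*(o^2 - 7*o + 12) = (o - 4)*(o - 3)*(o - 4)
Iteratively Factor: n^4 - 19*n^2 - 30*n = (n + 2)*(n^3 - 2*n^2 - 15*n) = (n - 5)*(n + 2)*(n^2 + 3*n) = n*(n - 5)*(n + 2)*(n + 3)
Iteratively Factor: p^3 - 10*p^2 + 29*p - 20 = (p - 1)*(p^2 - 9*p + 20) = (p - 5)*(p - 1)*(p - 4)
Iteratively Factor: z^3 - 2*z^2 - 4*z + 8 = (z + 2)*(z^2 - 4*z + 4) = (z - 2)*(z + 2)*(z - 2)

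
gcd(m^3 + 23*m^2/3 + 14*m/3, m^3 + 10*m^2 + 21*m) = m^2 + 7*m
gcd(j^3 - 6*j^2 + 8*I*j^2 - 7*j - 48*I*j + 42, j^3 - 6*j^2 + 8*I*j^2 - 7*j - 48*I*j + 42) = j^3 + j^2*(-6 + 8*I) + j*(-7 - 48*I) + 42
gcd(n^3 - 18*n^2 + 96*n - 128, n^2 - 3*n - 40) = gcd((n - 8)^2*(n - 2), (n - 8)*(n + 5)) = n - 8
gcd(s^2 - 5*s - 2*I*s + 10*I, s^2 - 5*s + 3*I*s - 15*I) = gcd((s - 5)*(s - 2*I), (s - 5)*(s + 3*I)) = s - 5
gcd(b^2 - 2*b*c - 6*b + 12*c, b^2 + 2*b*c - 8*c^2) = b - 2*c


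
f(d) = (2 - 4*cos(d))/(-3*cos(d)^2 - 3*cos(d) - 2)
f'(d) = (2 - 4*cos(d))*(-6*sin(d)*cos(d) - 3*sin(d))/(-3*cos(d)^2 - 3*cos(d) - 2)^2 + 4*sin(d)/(-3*cos(d)^2 - 3*cos(d) - 2) = 2*(6*cos(d)^2 - 6*cos(d) - 7)*sin(d)/(-3*sin(d)^2 + 3*cos(d) + 5)^2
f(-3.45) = -3.12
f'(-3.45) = 0.73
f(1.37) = -0.44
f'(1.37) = -2.11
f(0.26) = 0.24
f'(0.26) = -0.06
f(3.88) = -3.49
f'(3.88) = -0.48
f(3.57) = -3.22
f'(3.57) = -0.92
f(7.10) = 0.14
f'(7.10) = -0.41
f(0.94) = 0.07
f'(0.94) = -0.59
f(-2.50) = -3.42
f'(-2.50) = -0.86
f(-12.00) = 0.21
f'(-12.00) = -0.19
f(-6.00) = 0.24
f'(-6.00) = -0.07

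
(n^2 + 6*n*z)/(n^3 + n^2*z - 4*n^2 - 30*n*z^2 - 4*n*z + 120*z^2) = n/(n^2 - 5*n*z - 4*n + 20*z)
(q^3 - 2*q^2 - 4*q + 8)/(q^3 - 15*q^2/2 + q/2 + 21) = 2*(q^2 - 4)/(2*q^2 - 11*q - 21)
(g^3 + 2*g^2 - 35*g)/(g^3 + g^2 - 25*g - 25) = g*(g + 7)/(g^2 + 6*g + 5)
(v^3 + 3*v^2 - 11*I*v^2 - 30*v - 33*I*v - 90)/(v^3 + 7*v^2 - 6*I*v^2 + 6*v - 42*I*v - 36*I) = (v^2 + v*(3 - 5*I) - 15*I)/(v^2 + 7*v + 6)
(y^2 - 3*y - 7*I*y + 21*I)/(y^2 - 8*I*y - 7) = (y - 3)/(y - I)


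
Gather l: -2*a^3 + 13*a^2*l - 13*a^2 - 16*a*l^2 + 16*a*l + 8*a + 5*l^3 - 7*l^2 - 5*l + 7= -2*a^3 - 13*a^2 + 8*a + 5*l^3 + l^2*(-16*a - 7) + l*(13*a^2 + 16*a - 5) + 7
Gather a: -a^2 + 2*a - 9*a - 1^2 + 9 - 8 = -a^2 - 7*a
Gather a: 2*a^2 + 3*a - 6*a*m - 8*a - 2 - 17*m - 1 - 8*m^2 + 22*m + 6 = 2*a^2 + a*(-6*m - 5) - 8*m^2 + 5*m + 3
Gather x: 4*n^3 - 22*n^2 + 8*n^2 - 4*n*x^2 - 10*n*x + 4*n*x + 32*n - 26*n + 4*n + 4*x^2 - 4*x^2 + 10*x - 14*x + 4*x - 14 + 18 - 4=4*n^3 - 14*n^2 - 4*n*x^2 - 6*n*x + 10*n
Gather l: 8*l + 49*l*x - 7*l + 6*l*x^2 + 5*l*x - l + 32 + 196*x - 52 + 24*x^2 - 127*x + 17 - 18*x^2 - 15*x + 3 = l*(6*x^2 + 54*x) + 6*x^2 + 54*x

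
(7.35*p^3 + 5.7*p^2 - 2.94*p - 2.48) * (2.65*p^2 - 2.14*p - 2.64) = 19.4775*p^5 - 0.624000000000001*p^4 - 39.393*p^3 - 15.3284*p^2 + 13.0688*p + 6.5472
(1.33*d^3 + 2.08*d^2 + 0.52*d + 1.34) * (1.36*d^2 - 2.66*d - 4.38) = 1.8088*d^5 - 0.709*d^4 - 10.651*d^3 - 8.6712*d^2 - 5.842*d - 5.8692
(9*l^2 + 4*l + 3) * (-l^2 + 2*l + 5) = -9*l^4 + 14*l^3 + 50*l^2 + 26*l + 15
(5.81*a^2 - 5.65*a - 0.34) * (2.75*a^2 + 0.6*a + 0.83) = 15.9775*a^4 - 12.0515*a^3 + 0.497299999999999*a^2 - 4.8935*a - 0.2822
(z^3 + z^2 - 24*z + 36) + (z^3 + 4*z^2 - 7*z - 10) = 2*z^3 + 5*z^2 - 31*z + 26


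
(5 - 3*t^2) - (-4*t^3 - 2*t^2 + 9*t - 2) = 4*t^3 - t^2 - 9*t + 7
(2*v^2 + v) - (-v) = 2*v^2 + 2*v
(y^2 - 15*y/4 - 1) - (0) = y^2 - 15*y/4 - 1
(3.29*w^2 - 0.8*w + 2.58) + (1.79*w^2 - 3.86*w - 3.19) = 5.08*w^2 - 4.66*w - 0.61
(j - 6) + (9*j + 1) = 10*j - 5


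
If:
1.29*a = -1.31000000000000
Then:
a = -1.02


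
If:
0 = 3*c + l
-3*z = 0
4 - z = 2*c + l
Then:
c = -4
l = 12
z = 0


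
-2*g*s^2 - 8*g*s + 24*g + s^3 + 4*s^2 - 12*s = (-2*g + s)*(s - 2)*(s + 6)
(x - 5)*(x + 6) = x^2 + x - 30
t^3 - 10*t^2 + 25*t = t*(t - 5)^2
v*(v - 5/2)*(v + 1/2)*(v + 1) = v^4 - v^3 - 13*v^2/4 - 5*v/4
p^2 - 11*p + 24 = (p - 8)*(p - 3)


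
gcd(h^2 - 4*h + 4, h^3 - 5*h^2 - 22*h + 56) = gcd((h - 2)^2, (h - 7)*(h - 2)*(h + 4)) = h - 2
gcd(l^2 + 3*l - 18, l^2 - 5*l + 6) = l - 3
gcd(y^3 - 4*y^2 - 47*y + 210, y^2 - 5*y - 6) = y - 6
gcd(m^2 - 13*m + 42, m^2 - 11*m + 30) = m - 6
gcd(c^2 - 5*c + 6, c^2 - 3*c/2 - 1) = c - 2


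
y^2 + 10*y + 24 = (y + 4)*(y + 6)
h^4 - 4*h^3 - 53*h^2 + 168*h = h*(h - 8)*(h - 3)*(h + 7)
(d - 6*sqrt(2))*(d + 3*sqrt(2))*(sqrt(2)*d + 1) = sqrt(2)*d^3 - 5*d^2 - 39*sqrt(2)*d - 36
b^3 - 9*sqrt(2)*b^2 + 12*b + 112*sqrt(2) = (b - 7*sqrt(2))*(b - 4*sqrt(2))*(b + 2*sqrt(2))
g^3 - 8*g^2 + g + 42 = (g - 7)*(g - 3)*(g + 2)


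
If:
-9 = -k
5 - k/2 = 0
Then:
No Solution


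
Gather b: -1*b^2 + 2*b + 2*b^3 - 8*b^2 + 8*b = 2*b^3 - 9*b^2 + 10*b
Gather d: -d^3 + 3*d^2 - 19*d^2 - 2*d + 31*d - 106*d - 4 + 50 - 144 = -d^3 - 16*d^2 - 77*d - 98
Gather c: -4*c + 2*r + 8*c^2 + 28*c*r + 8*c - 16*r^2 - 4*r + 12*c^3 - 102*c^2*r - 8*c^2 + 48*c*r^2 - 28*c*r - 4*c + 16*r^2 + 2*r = 12*c^3 - 102*c^2*r + 48*c*r^2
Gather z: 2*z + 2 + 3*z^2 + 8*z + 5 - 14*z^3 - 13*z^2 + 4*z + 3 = -14*z^3 - 10*z^2 + 14*z + 10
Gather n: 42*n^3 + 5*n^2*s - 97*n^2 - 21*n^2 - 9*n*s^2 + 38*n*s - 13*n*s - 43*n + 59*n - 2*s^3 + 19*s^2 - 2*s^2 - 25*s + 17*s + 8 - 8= 42*n^3 + n^2*(5*s - 118) + n*(-9*s^2 + 25*s + 16) - 2*s^3 + 17*s^2 - 8*s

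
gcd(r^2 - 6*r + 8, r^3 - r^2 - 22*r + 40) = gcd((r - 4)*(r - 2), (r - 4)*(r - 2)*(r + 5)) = r^2 - 6*r + 8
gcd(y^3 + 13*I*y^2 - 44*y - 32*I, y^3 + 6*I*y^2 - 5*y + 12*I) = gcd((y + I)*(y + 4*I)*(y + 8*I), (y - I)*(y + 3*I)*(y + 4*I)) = y + 4*I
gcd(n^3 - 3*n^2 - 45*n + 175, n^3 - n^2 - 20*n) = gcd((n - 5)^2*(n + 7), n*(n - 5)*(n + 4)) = n - 5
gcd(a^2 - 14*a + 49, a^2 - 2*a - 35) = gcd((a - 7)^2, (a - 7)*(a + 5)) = a - 7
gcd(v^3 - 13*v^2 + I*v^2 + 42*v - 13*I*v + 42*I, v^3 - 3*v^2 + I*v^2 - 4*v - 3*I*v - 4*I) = v + I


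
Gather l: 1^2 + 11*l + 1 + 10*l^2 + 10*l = 10*l^2 + 21*l + 2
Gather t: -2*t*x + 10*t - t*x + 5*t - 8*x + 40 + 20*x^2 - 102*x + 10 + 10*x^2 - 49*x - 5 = t*(15 - 3*x) + 30*x^2 - 159*x + 45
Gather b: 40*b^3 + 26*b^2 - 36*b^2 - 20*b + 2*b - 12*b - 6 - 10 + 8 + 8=40*b^3 - 10*b^2 - 30*b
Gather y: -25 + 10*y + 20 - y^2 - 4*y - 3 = -y^2 + 6*y - 8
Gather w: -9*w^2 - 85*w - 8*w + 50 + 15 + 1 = -9*w^2 - 93*w + 66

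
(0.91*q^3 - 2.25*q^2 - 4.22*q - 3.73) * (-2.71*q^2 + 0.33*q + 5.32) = -2.4661*q^5 + 6.3978*q^4 + 15.5349*q^3 - 3.2543*q^2 - 23.6813*q - 19.8436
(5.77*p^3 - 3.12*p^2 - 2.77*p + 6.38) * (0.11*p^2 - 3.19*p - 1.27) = 0.6347*p^5 - 18.7495*p^4 + 2.3202*p^3 + 13.5005*p^2 - 16.8343*p - 8.1026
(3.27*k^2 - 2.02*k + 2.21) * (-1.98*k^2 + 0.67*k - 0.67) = -6.4746*k^4 + 6.1905*k^3 - 7.9201*k^2 + 2.8341*k - 1.4807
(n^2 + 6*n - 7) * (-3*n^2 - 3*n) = -3*n^4 - 21*n^3 + 3*n^2 + 21*n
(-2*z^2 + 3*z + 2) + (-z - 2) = -2*z^2 + 2*z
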